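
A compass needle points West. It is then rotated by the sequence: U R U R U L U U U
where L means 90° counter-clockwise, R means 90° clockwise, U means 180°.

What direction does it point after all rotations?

Answer: Final heading: North

Derivation:
Start: West
  U (U-turn (180°)) -> East
  R (right (90° clockwise)) -> South
  U (U-turn (180°)) -> North
  R (right (90° clockwise)) -> East
  U (U-turn (180°)) -> West
  L (left (90° counter-clockwise)) -> South
  U (U-turn (180°)) -> North
  U (U-turn (180°)) -> South
  U (U-turn (180°)) -> North
Final: North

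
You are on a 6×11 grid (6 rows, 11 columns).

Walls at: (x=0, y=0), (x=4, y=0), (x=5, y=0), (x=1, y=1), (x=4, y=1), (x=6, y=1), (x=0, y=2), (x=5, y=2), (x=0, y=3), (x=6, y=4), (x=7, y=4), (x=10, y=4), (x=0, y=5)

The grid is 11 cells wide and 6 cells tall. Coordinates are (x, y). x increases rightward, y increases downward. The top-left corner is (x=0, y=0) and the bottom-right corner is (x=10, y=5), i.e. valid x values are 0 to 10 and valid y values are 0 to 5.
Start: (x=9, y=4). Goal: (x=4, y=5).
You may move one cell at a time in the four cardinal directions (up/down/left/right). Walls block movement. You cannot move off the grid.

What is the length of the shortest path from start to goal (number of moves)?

Answer: Shortest path length: 6

Derivation:
BFS from (x=9, y=4) until reaching (x=4, y=5):
  Distance 0: (x=9, y=4)
  Distance 1: (x=9, y=3), (x=8, y=4), (x=9, y=5)
  Distance 2: (x=9, y=2), (x=8, y=3), (x=10, y=3), (x=8, y=5), (x=10, y=5)
  Distance 3: (x=9, y=1), (x=8, y=2), (x=10, y=2), (x=7, y=3), (x=7, y=5)
  Distance 4: (x=9, y=0), (x=8, y=1), (x=10, y=1), (x=7, y=2), (x=6, y=3), (x=6, y=5)
  Distance 5: (x=8, y=0), (x=10, y=0), (x=7, y=1), (x=6, y=2), (x=5, y=3), (x=5, y=5)
  Distance 6: (x=7, y=0), (x=4, y=3), (x=5, y=4), (x=4, y=5)  <- goal reached here
One shortest path (6 moves): (x=9, y=4) -> (x=8, y=4) -> (x=8, y=5) -> (x=7, y=5) -> (x=6, y=5) -> (x=5, y=5) -> (x=4, y=5)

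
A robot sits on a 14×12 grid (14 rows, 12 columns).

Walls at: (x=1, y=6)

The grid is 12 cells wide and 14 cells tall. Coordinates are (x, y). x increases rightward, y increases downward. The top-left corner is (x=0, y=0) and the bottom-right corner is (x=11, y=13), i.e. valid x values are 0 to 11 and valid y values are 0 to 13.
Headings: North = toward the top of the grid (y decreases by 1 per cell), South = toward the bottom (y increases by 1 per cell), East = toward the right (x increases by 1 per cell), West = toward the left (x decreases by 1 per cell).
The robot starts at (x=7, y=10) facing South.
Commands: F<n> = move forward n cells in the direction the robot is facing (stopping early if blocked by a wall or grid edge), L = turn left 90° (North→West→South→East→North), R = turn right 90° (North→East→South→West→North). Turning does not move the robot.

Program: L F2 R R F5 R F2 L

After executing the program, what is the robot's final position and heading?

Answer: Final position: (x=4, y=8), facing West

Derivation:
Start: (x=7, y=10), facing South
  L: turn left, now facing East
  F2: move forward 2, now at (x=9, y=10)
  R: turn right, now facing South
  R: turn right, now facing West
  F5: move forward 5, now at (x=4, y=10)
  R: turn right, now facing North
  F2: move forward 2, now at (x=4, y=8)
  L: turn left, now facing West
Final: (x=4, y=8), facing West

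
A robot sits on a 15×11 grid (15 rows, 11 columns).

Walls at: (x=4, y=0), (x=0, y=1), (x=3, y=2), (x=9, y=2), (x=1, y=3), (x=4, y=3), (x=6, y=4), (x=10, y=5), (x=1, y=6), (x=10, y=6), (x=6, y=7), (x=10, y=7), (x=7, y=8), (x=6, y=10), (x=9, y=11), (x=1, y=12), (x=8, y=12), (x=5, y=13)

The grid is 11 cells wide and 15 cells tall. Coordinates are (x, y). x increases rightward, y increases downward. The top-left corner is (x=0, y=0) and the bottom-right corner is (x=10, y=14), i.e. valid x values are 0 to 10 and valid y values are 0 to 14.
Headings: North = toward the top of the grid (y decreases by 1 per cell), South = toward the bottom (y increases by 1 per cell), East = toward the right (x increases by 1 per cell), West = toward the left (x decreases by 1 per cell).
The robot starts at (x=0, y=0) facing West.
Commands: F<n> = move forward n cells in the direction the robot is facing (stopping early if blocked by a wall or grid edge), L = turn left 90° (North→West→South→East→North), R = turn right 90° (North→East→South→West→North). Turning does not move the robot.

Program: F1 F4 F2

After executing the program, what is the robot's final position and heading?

Answer: Final position: (x=0, y=0), facing West

Derivation:
Start: (x=0, y=0), facing West
  F1: move forward 0/1 (blocked), now at (x=0, y=0)
  F4: move forward 0/4 (blocked), now at (x=0, y=0)
  F2: move forward 0/2 (blocked), now at (x=0, y=0)
Final: (x=0, y=0), facing West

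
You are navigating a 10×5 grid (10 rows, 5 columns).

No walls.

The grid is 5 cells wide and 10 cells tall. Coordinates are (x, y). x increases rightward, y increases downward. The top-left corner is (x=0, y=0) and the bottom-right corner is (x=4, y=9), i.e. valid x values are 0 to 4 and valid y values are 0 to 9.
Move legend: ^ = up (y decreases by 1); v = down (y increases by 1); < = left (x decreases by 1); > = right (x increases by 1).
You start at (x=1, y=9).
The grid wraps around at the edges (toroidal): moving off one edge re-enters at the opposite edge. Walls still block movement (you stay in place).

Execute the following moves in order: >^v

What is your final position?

Start: (x=1, y=9)
  > (right): (x=1, y=9) -> (x=2, y=9)
  ^ (up): (x=2, y=9) -> (x=2, y=8)
  v (down): (x=2, y=8) -> (x=2, y=9)
Final: (x=2, y=9)

Answer: Final position: (x=2, y=9)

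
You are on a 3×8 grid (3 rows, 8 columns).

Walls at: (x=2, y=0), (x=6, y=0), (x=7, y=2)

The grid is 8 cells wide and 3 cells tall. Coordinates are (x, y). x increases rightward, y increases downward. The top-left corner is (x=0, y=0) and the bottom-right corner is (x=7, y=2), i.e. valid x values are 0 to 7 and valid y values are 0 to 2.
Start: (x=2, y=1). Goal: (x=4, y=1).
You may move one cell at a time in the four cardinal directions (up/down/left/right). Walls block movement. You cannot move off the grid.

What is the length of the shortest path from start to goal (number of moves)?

Answer: Shortest path length: 2

Derivation:
BFS from (x=2, y=1) until reaching (x=4, y=1):
  Distance 0: (x=2, y=1)
  Distance 1: (x=1, y=1), (x=3, y=1), (x=2, y=2)
  Distance 2: (x=1, y=0), (x=3, y=0), (x=0, y=1), (x=4, y=1), (x=1, y=2), (x=3, y=2)  <- goal reached here
One shortest path (2 moves): (x=2, y=1) -> (x=3, y=1) -> (x=4, y=1)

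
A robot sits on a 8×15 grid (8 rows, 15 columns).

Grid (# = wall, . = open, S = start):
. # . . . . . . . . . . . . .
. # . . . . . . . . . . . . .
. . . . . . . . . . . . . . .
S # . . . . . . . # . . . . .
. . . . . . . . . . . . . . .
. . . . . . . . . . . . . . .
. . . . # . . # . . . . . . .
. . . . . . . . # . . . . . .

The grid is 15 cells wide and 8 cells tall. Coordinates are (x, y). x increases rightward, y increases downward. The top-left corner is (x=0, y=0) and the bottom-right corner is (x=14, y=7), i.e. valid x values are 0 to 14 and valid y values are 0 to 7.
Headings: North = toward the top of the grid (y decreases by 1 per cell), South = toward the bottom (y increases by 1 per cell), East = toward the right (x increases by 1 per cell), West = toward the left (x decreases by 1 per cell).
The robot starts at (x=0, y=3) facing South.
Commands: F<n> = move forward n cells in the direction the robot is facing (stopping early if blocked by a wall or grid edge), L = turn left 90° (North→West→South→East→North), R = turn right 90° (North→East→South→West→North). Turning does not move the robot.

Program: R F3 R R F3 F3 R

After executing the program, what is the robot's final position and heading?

Start: (x=0, y=3), facing South
  R: turn right, now facing West
  F3: move forward 0/3 (blocked), now at (x=0, y=3)
  R: turn right, now facing North
  R: turn right, now facing East
  F3: move forward 0/3 (blocked), now at (x=0, y=3)
  F3: move forward 0/3 (blocked), now at (x=0, y=3)
  R: turn right, now facing South
Final: (x=0, y=3), facing South

Answer: Final position: (x=0, y=3), facing South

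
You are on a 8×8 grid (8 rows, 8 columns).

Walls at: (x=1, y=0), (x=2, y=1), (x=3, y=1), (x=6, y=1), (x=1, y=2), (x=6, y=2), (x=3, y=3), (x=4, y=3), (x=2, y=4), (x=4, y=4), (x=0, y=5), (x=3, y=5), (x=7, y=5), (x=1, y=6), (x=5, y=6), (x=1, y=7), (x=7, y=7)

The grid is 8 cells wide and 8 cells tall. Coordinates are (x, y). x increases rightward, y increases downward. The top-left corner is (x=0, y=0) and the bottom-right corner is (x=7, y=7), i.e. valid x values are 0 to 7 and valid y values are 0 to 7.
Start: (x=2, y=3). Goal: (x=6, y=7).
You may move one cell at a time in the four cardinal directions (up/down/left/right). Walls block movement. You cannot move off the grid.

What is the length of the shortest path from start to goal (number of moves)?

Answer: Shortest path length: 10

Derivation:
BFS from (x=2, y=3) until reaching (x=6, y=7):
  Distance 0: (x=2, y=3)
  Distance 1: (x=2, y=2), (x=1, y=3)
  Distance 2: (x=3, y=2), (x=0, y=3), (x=1, y=4)
  Distance 3: (x=0, y=2), (x=4, y=2), (x=0, y=4), (x=1, y=5)
  Distance 4: (x=0, y=1), (x=4, y=1), (x=5, y=2), (x=2, y=5)
  Distance 5: (x=0, y=0), (x=4, y=0), (x=1, y=1), (x=5, y=1), (x=5, y=3), (x=2, y=6)
  Distance 6: (x=3, y=0), (x=5, y=0), (x=6, y=3), (x=5, y=4), (x=3, y=6), (x=2, y=7)
  Distance 7: (x=2, y=0), (x=6, y=0), (x=7, y=3), (x=6, y=4), (x=5, y=5), (x=4, y=6), (x=3, y=7)
  Distance 8: (x=7, y=0), (x=7, y=2), (x=7, y=4), (x=4, y=5), (x=6, y=5), (x=4, y=7)
  Distance 9: (x=7, y=1), (x=6, y=6), (x=5, y=7)
  Distance 10: (x=7, y=6), (x=6, y=7)  <- goal reached here
One shortest path (10 moves): (x=2, y=3) -> (x=2, y=2) -> (x=3, y=2) -> (x=4, y=2) -> (x=5, y=2) -> (x=5, y=3) -> (x=6, y=3) -> (x=6, y=4) -> (x=6, y=5) -> (x=6, y=6) -> (x=6, y=7)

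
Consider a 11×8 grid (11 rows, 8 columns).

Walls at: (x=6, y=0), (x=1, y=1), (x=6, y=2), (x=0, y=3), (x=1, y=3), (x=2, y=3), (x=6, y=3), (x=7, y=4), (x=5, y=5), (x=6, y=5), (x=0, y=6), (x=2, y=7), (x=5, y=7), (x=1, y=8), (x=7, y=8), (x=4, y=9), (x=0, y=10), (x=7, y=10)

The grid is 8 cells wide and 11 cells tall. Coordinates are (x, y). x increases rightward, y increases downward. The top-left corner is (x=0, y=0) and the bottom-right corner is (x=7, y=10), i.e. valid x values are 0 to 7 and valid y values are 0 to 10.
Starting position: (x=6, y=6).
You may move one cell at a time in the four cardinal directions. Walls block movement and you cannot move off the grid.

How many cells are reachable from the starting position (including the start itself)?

Answer: Reachable cells: 70

Derivation:
BFS flood-fill from (x=6, y=6):
  Distance 0: (x=6, y=6)
  Distance 1: (x=5, y=6), (x=7, y=6), (x=6, y=7)
  Distance 2: (x=7, y=5), (x=4, y=6), (x=7, y=7), (x=6, y=8)
  Distance 3: (x=4, y=5), (x=3, y=6), (x=4, y=7), (x=5, y=8), (x=6, y=9)
  Distance 4: (x=4, y=4), (x=3, y=5), (x=2, y=6), (x=3, y=7), (x=4, y=8), (x=5, y=9), (x=7, y=9), (x=6, y=10)
  Distance 5: (x=4, y=3), (x=3, y=4), (x=5, y=4), (x=2, y=5), (x=1, y=6), (x=3, y=8), (x=5, y=10)
  Distance 6: (x=4, y=2), (x=3, y=3), (x=5, y=3), (x=2, y=4), (x=6, y=4), (x=1, y=5), (x=1, y=7), (x=2, y=8), (x=3, y=9), (x=4, y=10)
  Distance 7: (x=4, y=1), (x=3, y=2), (x=5, y=2), (x=1, y=4), (x=0, y=5), (x=0, y=7), (x=2, y=9), (x=3, y=10)
  Distance 8: (x=4, y=0), (x=3, y=1), (x=5, y=1), (x=2, y=2), (x=0, y=4), (x=0, y=8), (x=1, y=9), (x=2, y=10)
  Distance 9: (x=3, y=0), (x=5, y=0), (x=2, y=1), (x=6, y=1), (x=1, y=2), (x=0, y=9), (x=1, y=10)
  Distance 10: (x=2, y=0), (x=7, y=1), (x=0, y=2)
  Distance 11: (x=1, y=0), (x=7, y=0), (x=0, y=1), (x=7, y=2)
  Distance 12: (x=0, y=0), (x=7, y=3)
Total reachable: 70 (grid has 70 open cells total)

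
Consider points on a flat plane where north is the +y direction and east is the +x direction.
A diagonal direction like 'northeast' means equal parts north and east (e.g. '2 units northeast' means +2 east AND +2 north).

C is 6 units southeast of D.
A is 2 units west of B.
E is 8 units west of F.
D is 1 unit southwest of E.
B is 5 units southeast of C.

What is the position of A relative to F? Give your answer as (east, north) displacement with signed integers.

Place F at the origin (east=0, north=0).
  E is 8 units west of F: delta (east=-8, north=+0); E at (east=-8, north=0).
  D is 1 unit southwest of E: delta (east=-1, north=-1); D at (east=-9, north=-1).
  C is 6 units southeast of D: delta (east=+6, north=-6); C at (east=-3, north=-7).
  B is 5 units southeast of C: delta (east=+5, north=-5); B at (east=2, north=-12).
  A is 2 units west of B: delta (east=-2, north=+0); A at (east=0, north=-12).
Therefore A relative to F: (east=0, north=-12).

Answer: A is at (east=0, north=-12) relative to F.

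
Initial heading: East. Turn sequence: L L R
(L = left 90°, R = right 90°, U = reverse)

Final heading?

Start: East
  L (left (90° counter-clockwise)) -> North
  L (left (90° counter-clockwise)) -> West
  R (right (90° clockwise)) -> North
Final: North

Answer: Final heading: North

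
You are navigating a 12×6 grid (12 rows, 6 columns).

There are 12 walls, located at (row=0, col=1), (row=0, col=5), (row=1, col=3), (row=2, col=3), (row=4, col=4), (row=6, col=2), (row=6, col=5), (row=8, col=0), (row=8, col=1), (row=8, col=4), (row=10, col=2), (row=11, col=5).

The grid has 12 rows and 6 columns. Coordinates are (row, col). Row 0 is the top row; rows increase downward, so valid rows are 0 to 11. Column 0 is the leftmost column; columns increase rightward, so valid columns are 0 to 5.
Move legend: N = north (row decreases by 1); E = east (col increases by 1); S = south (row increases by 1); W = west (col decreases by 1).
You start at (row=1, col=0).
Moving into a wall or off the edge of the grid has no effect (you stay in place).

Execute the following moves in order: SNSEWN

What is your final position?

Start: (row=1, col=0)
  S (south): (row=1, col=0) -> (row=2, col=0)
  N (north): (row=2, col=0) -> (row=1, col=0)
  S (south): (row=1, col=0) -> (row=2, col=0)
  E (east): (row=2, col=0) -> (row=2, col=1)
  W (west): (row=2, col=1) -> (row=2, col=0)
  N (north): (row=2, col=0) -> (row=1, col=0)
Final: (row=1, col=0)

Answer: Final position: (row=1, col=0)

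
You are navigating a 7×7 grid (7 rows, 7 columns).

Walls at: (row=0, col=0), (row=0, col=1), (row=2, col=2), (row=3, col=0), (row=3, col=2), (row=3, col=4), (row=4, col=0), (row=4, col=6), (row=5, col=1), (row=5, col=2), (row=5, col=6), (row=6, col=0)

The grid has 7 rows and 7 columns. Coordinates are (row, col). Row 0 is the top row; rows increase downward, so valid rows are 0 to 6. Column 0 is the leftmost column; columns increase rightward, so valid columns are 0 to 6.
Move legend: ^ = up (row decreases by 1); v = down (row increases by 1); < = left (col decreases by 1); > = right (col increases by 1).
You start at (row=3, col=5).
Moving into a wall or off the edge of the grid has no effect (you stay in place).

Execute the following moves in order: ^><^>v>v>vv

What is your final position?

Answer: Final position: (row=3, col=6)

Derivation:
Start: (row=3, col=5)
  ^ (up): (row=3, col=5) -> (row=2, col=5)
  > (right): (row=2, col=5) -> (row=2, col=6)
  < (left): (row=2, col=6) -> (row=2, col=5)
  ^ (up): (row=2, col=5) -> (row=1, col=5)
  > (right): (row=1, col=5) -> (row=1, col=6)
  v (down): (row=1, col=6) -> (row=2, col=6)
  > (right): blocked, stay at (row=2, col=6)
  v (down): (row=2, col=6) -> (row=3, col=6)
  > (right): blocked, stay at (row=3, col=6)
  v (down): blocked, stay at (row=3, col=6)
  v (down): blocked, stay at (row=3, col=6)
Final: (row=3, col=6)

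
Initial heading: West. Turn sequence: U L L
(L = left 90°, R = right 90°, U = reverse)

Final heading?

Answer: Final heading: West

Derivation:
Start: West
  U (U-turn (180°)) -> East
  L (left (90° counter-clockwise)) -> North
  L (left (90° counter-clockwise)) -> West
Final: West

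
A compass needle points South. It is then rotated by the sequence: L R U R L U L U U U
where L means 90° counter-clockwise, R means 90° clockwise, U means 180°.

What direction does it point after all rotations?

Answer: Final heading: West

Derivation:
Start: South
  L (left (90° counter-clockwise)) -> East
  R (right (90° clockwise)) -> South
  U (U-turn (180°)) -> North
  R (right (90° clockwise)) -> East
  L (left (90° counter-clockwise)) -> North
  U (U-turn (180°)) -> South
  L (left (90° counter-clockwise)) -> East
  U (U-turn (180°)) -> West
  U (U-turn (180°)) -> East
  U (U-turn (180°)) -> West
Final: West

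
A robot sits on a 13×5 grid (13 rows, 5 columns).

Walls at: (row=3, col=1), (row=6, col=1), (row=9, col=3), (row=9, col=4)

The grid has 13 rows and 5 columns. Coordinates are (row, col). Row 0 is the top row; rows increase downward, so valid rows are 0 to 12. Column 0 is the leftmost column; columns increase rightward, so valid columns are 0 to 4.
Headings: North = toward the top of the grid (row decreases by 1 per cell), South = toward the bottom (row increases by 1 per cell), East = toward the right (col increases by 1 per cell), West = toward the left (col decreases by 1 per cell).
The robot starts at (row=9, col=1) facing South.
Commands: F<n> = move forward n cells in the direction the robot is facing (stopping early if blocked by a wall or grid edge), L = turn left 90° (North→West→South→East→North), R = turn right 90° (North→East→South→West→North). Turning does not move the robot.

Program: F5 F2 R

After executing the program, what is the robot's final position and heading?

Start: (row=9, col=1), facing South
  F5: move forward 3/5 (blocked), now at (row=12, col=1)
  F2: move forward 0/2 (blocked), now at (row=12, col=1)
  R: turn right, now facing West
Final: (row=12, col=1), facing West

Answer: Final position: (row=12, col=1), facing West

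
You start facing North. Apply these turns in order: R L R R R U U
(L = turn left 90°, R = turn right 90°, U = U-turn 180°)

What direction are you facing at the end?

Start: North
  R (right (90° clockwise)) -> East
  L (left (90° counter-clockwise)) -> North
  R (right (90° clockwise)) -> East
  R (right (90° clockwise)) -> South
  R (right (90° clockwise)) -> West
  U (U-turn (180°)) -> East
  U (U-turn (180°)) -> West
Final: West

Answer: Final heading: West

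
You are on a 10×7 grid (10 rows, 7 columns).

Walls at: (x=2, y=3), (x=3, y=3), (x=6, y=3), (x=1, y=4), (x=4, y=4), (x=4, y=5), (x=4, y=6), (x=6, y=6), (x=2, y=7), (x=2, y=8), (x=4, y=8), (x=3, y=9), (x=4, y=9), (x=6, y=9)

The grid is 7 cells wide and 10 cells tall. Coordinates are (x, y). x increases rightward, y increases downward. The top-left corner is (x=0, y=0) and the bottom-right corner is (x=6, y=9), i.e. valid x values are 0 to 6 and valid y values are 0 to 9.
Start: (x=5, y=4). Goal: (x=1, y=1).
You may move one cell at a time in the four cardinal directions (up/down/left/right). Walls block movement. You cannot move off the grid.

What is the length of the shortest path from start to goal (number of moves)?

BFS from (x=5, y=4) until reaching (x=1, y=1):
  Distance 0: (x=5, y=4)
  Distance 1: (x=5, y=3), (x=6, y=4), (x=5, y=5)
  Distance 2: (x=5, y=2), (x=4, y=3), (x=6, y=5), (x=5, y=6)
  Distance 3: (x=5, y=1), (x=4, y=2), (x=6, y=2), (x=5, y=7)
  Distance 4: (x=5, y=0), (x=4, y=1), (x=6, y=1), (x=3, y=2), (x=4, y=7), (x=6, y=7), (x=5, y=8)
  Distance 5: (x=4, y=0), (x=6, y=0), (x=3, y=1), (x=2, y=2), (x=3, y=7), (x=6, y=8), (x=5, y=9)
  Distance 6: (x=3, y=0), (x=2, y=1), (x=1, y=2), (x=3, y=6), (x=3, y=8)
  Distance 7: (x=2, y=0), (x=1, y=1), (x=0, y=2), (x=1, y=3), (x=3, y=5), (x=2, y=6)  <- goal reached here
One shortest path (7 moves): (x=5, y=4) -> (x=5, y=3) -> (x=4, y=3) -> (x=4, y=2) -> (x=3, y=2) -> (x=2, y=2) -> (x=1, y=2) -> (x=1, y=1)

Answer: Shortest path length: 7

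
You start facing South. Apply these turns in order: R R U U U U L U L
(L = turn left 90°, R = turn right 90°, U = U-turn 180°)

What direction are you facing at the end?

Start: South
  R (right (90° clockwise)) -> West
  R (right (90° clockwise)) -> North
  U (U-turn (180°)) -> South
  U (U-turn (180°)) -> North
  U (U-turn (180°)) -> South
  U (U-turn (180°)) -> North
  L (left (90° counter-clockwise)) -> West
  U (U-turn (180°)) -> East
  L (left (90° counter-clockwise)) -> North
Final: North

Answer: Final heading: North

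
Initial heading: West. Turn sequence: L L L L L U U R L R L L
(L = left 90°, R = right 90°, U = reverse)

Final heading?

Start: West
  L (left (90° counter-clockwise)) -> South
  L (left (90° counter-clockwise)) -> East
  L (left (90° counter-clockwise)) -> North
  L (left (90° counter-clockwise)) -> West
  L (left (90° counter-clockwise)) -> South
  U (U-turn (180°)) -> North
  U (U-turn (180°)) -> South
  R (right (90° clockwise)) -> West
  L (left (90° counter-clockwise)) -> South
  R (right (90° clockwise)) -> West
  L (left (90° counter-clockwise)) -> South
  L (left (90° counter-clockwise)) -> East
Final: East

Answer: Final heading: East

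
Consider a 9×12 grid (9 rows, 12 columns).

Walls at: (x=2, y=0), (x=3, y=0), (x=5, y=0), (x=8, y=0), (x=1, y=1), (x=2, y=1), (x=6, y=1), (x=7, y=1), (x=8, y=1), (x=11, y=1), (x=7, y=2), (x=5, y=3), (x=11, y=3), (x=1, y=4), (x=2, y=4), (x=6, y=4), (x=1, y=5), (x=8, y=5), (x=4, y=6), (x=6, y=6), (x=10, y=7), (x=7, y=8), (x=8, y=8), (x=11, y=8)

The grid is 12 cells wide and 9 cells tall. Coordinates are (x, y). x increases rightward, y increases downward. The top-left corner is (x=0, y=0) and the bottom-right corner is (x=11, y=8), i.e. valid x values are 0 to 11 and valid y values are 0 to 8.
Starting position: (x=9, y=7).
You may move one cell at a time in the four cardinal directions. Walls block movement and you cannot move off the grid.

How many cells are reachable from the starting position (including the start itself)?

BFS flood-fill from (x=9, y=7):
  Distance 0: (x=9, y=7)
  Distance 1: (x=9, y=6), (x=8, y=7), (x=9, y=8)
  Distance 2: (x=9, y=5), (x=8, y=6), (x=10, y=6), (x=7, y=7), (x=10, y=8)
  Distance 3: (x=9, y=4), (x=10, y=5), (x=7, y=6), (x=11, y=6), (x=6, y=7)
  Distance 4: (x=9, y=3), (x=8, y=4), (x=10, y=4), (x=7, y=5), (x=11, y=5), (x=5, y=7), (x=11, y=7), (x=6, y=8)
  Distance 5: (x=9, y=2), (x=8, y=3), (x=10, y=3), (x=7, y=4), (x=11, y=4), (x=6, y=5), (x=5, y=6), (x=4, y=7), (x=5, y=8)
  Distance 6: (x=9, y=1), (x=8, y=2), (x=10, y=2), (x=7, y=3), (x=5, y=5), (x=3, y=7), (x=4, y=8)
  Distance 7: (x=9, y=0), (x=10, y=1), (x=11, y=2), (x=6, y=3), (x=5, y=4), (x=4, y=5), (x=3, y=6), (x=2, y=7), (x=3, y=8)
  Distance 8: (x=10, y=0), (x=6, y=2), (x=4, y=4), (x=3, y=5), (x=2, y=6), (x=1, y=7), (x=2, y=8)
  Distance 9: (x=11, y=0), (x=5, y=2), (x=4, y=3), (x=3, y=4), (x=2, y=5), (x=1, y=6), (x=0, y=7), (x=1, y=8)
  Distance 10: (x=5, y=1), (x=4, y=2), (x=3, y=3), (x=0, y=6), (x=0, y=8)
  Distance 11: (x=4, y=1), (x=3, y=2), (x=2, y=3), (x=0, y=5)
  Distance 12: (x=4, y=0), (x=3, y=1), (x=2, y=2), (x=1, y=3), (x=0, y=4)
  Distance 13: (x=1, y=2), (x=0, y=3)
  Distance 14: (x=0, y=2)
  Distance 15: (x=0, y=1)
  Distance 16: (x=0, y=0)
  Distance 17: (x=1, y=0)
Total reachable: 82 (grid has 84 open cells total)

Answer: Reachable cells: 82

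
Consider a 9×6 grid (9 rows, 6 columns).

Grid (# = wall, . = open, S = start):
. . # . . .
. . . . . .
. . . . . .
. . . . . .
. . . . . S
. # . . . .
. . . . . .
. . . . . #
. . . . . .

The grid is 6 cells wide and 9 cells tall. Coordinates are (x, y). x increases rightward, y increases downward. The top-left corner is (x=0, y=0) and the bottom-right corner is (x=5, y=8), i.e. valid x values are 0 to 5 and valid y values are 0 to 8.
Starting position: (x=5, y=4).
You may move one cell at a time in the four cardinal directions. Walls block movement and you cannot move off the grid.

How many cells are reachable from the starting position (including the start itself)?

Answer: Reachable cells: 51

Derivation:
BFS flood-fill from (x=5, y=4):
  Distance 0: (x=5, y=4)
  Distance 1: (x=5, y=3), (x=4, y=4), (x=5, y=5)
  Distance 2: (x=5, y=2), (x=4, y=3), (x=3, y=4), (x=4, y=5), (x=5, y=6)
  Distance 3: (x=5, y=1), (x=4, y=2), (x=3, y=3), (x=2, y=4), (x=3, y=5), (x=4, y=6)
  Distance 4: (x=5, y=0), (x=4, y=1), (x=3, y=2), (x=2, y=3), (x=1, y=4), (x=2, y=5), (x=3, y=6), (x=4, y=7)
  Distance 5: (x=4, y=0), (x=3, y=1), (x=2, y=2), (x=1, y=3), (x=0, y=4), (x=2, y=6), (x=3, y=7), (x=4, y=8)
  Distance 6: (x=3, y=0), (x=2, y=1), (x=1, y=2), (x=0, y=3), (x=0, y=5), (x=1, y=6), (x=2, y=7), (x=3, y=8), (x=5, y=8)
  Distance 7: (x=1, y=1), (x=0, y=2), (x=0, y=6), (x=1, y=7), (x=2, y=8)
  Distance 8: (x=1, y=0), (x=0, y=1), (x=0, y=7), (x=1, y=8)
  Distance 9: (x=0, y=0), (x=0, y=8)
Total reachable: 51 (grid has 51 open cells total)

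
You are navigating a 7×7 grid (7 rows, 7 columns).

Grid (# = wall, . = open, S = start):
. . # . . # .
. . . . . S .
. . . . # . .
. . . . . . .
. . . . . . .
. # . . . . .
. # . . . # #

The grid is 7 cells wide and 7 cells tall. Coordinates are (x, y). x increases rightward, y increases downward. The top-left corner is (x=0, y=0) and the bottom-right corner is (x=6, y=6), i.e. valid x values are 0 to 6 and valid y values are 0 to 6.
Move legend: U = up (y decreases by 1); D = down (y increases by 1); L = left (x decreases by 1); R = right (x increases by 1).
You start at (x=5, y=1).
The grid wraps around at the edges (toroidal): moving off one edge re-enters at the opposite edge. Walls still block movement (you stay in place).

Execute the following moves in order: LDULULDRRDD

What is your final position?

Start: (x=5, y=1)
  L (left): (x=5, y=1) -> (x=4, y=1)
  D (down): blocked, stay at (x=4, y=1)
  U (up): (x=4, y=1) -> (x=4, y=0)
  L (left): (x=4, y=0) -> (x=3, y=0)
  U (up): (x=3, y=0) -> (x=3, y=6)
  L (left): (x=3, y=6) -> (x=2, y=6)
  D (down): blocked, stay at (x=2, y=6)
  R (right): (x=2, y=6) -> (x=3, y=6)
  R (right): (x=3, y=6) -> (x=4, y=6)
  D (down): (x=4, y=6) -> (x=4, y=0)
  D (down): (x=4, y=0) -> (x=4, y=1)
Final: (x=4, y=1)

Answer: Final position: (x=4, y=1)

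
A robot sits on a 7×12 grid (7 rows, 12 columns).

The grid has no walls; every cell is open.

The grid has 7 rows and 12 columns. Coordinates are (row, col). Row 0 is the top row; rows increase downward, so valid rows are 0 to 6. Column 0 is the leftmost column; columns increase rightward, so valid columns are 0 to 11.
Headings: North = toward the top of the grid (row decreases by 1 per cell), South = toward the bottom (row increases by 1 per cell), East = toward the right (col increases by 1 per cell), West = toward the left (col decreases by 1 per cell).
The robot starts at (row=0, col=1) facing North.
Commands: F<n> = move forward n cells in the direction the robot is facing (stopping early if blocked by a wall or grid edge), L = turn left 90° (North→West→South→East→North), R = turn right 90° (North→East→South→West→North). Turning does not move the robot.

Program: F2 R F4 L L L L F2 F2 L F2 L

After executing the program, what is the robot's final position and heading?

Start: (row=0, col=1), facing North
  F2: move forward 0/2 (blocked), now at (row=0, col=1)
  R: turn right, now facing East
  F4: move forward 4, now at (row=0, col=5)
  L: turn left, now facing North
  L: turn left, now facing West
  L: turn left, now facing South
  L: turn left, now facing East
  F2: move forward 2, now at (row=0, col=7)
  F2: move forward 2, now at (row=0, col=9)
  L: turn left, now facing North
  F2: move forward 0/2 (blocked), now at (row=0, col=9)
  L: turn left, now facing West
Final: (row=0, col=9), facing West

Answer: Final position: (row=0, col=9), facing West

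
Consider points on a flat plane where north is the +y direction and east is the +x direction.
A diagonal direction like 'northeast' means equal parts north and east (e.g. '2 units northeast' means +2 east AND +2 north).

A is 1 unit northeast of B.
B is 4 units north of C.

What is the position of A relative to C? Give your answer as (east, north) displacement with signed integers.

Answer: A is at (east=1, north=5) relative to C.

Derivation:
Place C at the origin (east=0, north=0).
  B is 4 units north of C: delta (east=+0, north=+4); B at (east=0, north=4).
  A is 1 unit northeast of B: delta (east=+1, north=+1); A at (east=1, north=5).
Therefore A relative to C: (east=1, north=5).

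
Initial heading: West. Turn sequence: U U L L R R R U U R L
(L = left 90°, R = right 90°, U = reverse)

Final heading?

Start: West
  U (U-turn (180°)) -> East
  U (U-turn (180°)) -> West
  L (left (90° counter-clockwise)) -> South
  L (left (90° counter-clockwise)) -> East
  R (right (90° clockwise)) -> South
  R (right (90° clockwise)) -> West
  R (right (90° clockwise)) -> North
  U (U-turn (180°)) -> South
  U (U-turn (180°)) -> North
  R (right (90° clockwise)) -> East
  L (left (90° counter-clockwise)) -> North
Final: North

Answer: Final heading: North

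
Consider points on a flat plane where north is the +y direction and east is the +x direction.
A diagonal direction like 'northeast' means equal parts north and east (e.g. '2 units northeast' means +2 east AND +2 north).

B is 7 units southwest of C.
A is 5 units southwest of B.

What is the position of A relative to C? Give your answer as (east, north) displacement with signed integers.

Answer: A is at (east=-12, north=-12) relative to C.

Derivation:
Place C at the origin (east=0, north=0).
  B is 7 units southwest of C: delta (east=-7, north=-7); B at (east=-7, north=-7).
  A is 5 units southwest of B: delta (east=-5, north=-5); A at (east=-12, north=-12).
Therefore A relative to C: (east=-12, north=-12).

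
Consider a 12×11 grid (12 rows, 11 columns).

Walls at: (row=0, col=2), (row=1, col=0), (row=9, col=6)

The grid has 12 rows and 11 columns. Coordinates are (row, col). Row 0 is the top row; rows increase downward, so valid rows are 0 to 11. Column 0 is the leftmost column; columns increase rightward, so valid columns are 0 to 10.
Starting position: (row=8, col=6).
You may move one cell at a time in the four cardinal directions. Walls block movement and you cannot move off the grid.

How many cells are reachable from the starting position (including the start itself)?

Answer: Reachable cells: 129

Derivation:
BFS flood-fill from (row=8, col=6):
  Distance 0: (row=8, col=6)
  Distance 1: (row=7, col=6), (row=8, col=5), (row=8, col=7)
  Distance 2: (row=6, col=6), (row=7, col=5), (row=7, col=7), (row=8, col=4), (row=8, col=8), (row=9, col=5), (row=9, col=7)
  Distance 3: (row=5, col=6), (row=6, col=5), (row=6, col=7), (row=7, col=4), (row=7, col=8), (row=8, col=3), (row=8, col=9), (row=9, col=4), (row=9, col=8), (row=10, col=5), (row=10, col=7)
  Distance 4: (row=4, col=6), (row=5, col=5), (row=5, col=7), (row=6, col=4), (row=6, col=8), (row=7, col=3), (row=7, col=9), (row=8, col=2), (row=8, col=10), (row=9, col=3), (row=9, col=9), (row=10, col=4), (row=10, col=6), (row=10, col=8), (row=11, col=5), (row=11, col=7)
  Distance 5: (row=3, col=6), (row=4, col=5), (row=4, col=7), (row=5, col=4), (row=5, col=8), (row=6, col=3), (row=6, col=9), (row=7, col=2), (row=7, col=10), (row=8, col=1), (row=9, col=2), (row=9, col=10), (row=10, col=3), (row=10, col=9), (row=11, col=4), (row=11, col=6), (row=11, col=8)
  Distance 6: (row=2, col=6), (row=3, col=5), (row=3, col=7), (row=4, col=4), (row=4, col=8), (row=5, col=3), (row=5, col=9), (row=6, col=2), (row=6, col=10), (row=7, col=1), (row=8, col=0), (row=9, col=1), (row=10, col=2), (row=10, col=10), (row=11, col=3), (row=11, col=9)
  Distance 7: (row=1, col=6), (row=2, col=5), (row=2, col=7), (row=3, col=4), (row=3, col=8), (row=4, col=3), (row=4, col=9), (row=5, col=2), (row=5, col=10), (row=6, col=1), (row=7, col=0), (row=9, col=0), (row=10, col=1), (row=11, col=2), (row=11, col=10)
  Distance 8: (row=0, col=6), (row=1, col=5), (row=1, col=7), (row=2, col=4), (row=2, col=8), (row=3, col=3), (row=3, col=9), (row=4, col=2), (row=4, col=10), (row=5, col=1), (row=6, col=0), (row=10, col=0), (row=11, col=1)
  Distance 9: (row=0, col=5), (row=0, col=7), (row=1, col=4), (row=1, col=8), (row=2, col=3), (row=2, col=9), (row=3, col=2), (row=3, col=10), (row=4, col=1), (row=5, col=0), (row=11, col=0)
  Distance 10: (row=0, col=4), (row=0, col=8), (row=1, col=3), (row=1, col=9), (row=2, col=2), (row=2, col=10), (row=3, col=1), (row=4, col=0)
  Distance 11: (row=0, col=3), (row=0, col=9), (row=1, col=2), (row=1, col=10), (row=2, col=1), (row=3, col=0)
  Distance 12: (row=0, col=10), (row=1, col=1), (row=2, col=0)
  Distance 13: (row=0, col=1)
  Distance 14: (row=0, col=0)
Total reachable: 129 (grid has 129 open cells total)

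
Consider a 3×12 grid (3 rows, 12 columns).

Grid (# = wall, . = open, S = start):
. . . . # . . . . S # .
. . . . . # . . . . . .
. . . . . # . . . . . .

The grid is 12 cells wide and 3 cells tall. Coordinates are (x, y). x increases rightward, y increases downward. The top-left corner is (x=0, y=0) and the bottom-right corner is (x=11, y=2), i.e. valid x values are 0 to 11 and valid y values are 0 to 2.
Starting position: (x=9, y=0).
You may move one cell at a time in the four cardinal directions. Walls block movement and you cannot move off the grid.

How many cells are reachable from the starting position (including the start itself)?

Answer: Reachable cells: 18

Derivation:
BFS flood-fill from (x=9, y=0):
  Distance 0: (x=9, y=0)
  Distance 1: (x=8, y=0), (x=9, y=1)
  Distance 2: (x=7, y=0), (x=8, y=1), (x=10, y=1), (x=9, y=2)
  Distance 3: (x=6, y=0), (x=7, y=1), (x=11, y=1), (x=8, y=2), (x=10, y=2)
  Distance 4: (x=5, y=0), (x=11, y=0), (x=6, y=1), (x=7, y=2), (x=11, y=2)
  Distance 5: (x=6, y=2)
Total reachable: 18 (grid has 32 open cells total)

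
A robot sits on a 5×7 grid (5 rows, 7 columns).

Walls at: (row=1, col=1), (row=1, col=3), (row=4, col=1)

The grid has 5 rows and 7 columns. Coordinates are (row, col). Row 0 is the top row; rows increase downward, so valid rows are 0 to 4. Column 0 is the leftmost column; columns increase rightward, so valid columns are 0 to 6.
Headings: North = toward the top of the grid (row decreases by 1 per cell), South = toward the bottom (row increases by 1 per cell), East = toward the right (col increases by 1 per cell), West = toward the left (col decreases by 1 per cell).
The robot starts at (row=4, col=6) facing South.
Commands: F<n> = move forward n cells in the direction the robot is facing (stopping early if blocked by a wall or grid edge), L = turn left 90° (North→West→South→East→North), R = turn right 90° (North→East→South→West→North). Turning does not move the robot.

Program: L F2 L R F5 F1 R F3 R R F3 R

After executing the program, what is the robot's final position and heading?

Answer: Final position: (row=1, col=6), facing East

Derivation:
Start: (row=4, col=6), facing South
  L: turn left, now facing East
  F2: move forward 0/2 (blocked), now at (row=4, col=6)
  L: turn left, now facing North
  R: turn right, now facing East
  F5: move forward 0/5 (blocked), now at (row=4, col=6)
  F1: move forward 0/1 (blocked), now at (row=4, col=6)
  R: turn right, now facing South
  F3: move forward 0/3 (blocked), now at (row=4, col=6)
  R: turn right, now facing West
  R: turn right, now facing North
  F3: move forward 3, now at (row=1, col=6)
  R: turn right, now facing East
Final: (row=1, col=6), facing East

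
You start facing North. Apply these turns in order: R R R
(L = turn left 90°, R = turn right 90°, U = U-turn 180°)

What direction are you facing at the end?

Start: North
  R (right (90° clockwise)) -> East
  R (right (90° clockwise)) -> South
  R (right (90° clockwise)) -> West
Final: West

Answer: Final heading: West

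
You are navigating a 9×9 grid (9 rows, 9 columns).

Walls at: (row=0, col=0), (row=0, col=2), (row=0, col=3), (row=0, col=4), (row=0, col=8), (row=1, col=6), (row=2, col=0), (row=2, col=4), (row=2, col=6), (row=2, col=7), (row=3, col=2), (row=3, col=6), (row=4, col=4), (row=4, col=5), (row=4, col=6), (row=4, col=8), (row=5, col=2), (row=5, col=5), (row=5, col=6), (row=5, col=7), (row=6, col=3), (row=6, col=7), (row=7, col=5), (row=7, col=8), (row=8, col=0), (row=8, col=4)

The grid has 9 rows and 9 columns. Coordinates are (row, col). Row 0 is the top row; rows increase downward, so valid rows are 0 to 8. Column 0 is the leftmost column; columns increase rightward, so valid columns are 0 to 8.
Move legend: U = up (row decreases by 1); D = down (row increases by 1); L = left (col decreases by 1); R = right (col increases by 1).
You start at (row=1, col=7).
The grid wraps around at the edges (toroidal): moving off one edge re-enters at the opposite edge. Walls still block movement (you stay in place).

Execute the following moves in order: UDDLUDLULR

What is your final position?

Start: (row=1, col=7)
  U (up): (row=1, col=7) -> (row=0, col=7)
  D (down): (row=0, col=7) -> (row=1, col=7)
  D (down): blocked, stay at (row=1, col=7)
  L (left): blocked, stay at (row=1, col=7)
  U (up): (row=1, col=7) -> (row=0, col=7)
  D (down): (row=0, col=7) -> (row=1, col=7)
  L (left): blocked, stay at (row=1, col=7)
  U (up): (row=1, col=7) -> (row=0, col=7)
  L (left): (row=0, col=7) -> (row=0, col=6)
  R (right): (row=0, col=6) -> (row=0, col=7)
Final: (row=0, col=7)

Answer: Final position: (row=0, col=7)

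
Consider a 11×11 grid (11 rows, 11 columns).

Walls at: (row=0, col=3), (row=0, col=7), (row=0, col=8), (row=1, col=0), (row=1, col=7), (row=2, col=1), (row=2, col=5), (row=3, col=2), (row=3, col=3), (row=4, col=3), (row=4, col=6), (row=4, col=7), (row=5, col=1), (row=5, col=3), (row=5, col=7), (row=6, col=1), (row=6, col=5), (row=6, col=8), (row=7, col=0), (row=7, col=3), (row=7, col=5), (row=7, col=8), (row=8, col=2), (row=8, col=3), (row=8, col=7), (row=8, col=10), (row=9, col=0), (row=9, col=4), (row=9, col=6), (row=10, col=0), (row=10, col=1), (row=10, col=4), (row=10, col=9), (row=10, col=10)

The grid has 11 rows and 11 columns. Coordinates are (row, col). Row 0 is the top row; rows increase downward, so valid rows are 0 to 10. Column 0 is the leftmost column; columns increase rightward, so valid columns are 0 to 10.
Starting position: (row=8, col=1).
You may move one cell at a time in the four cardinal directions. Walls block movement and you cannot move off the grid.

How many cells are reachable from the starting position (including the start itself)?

BFS flood-fill from (row=8, col=1):
  Distance 0: (row=8, col=1)
  Distance 1: (row=7, col=1), (row=8, col=0), (row=9, col=1)
  Distance 2: (row=7, col=2), (row=9, col=2)
  Distance 3: (row=6, col=2), (row=9, col=3), (row=10, col=2)
  Distance 4: (row=5, col=2), (row=6, col=3), (row=10, col=3)
  Distance 5: (row=4, col=2), (row=6, col=4)
  Distance 6: (row=4, col=1), (row=5, col=4), (row=7, col=4)
  Distance 7: (row=3, col=1), (row=4, col=0), (row=4, col=4), (row=5, col=5), (row=8, col=4)
  Distance 8: (row=3, col=0), (row=3, col=4), (row=4, col=5), (row=5, col=0), (row=5, col=6), (row=8, col=5)
  Distance 9: (row=2, col=0), (row=2, col=4), (row=3, col=5), (row=6, col=0), (row=6, col=6), (row=8, col=6), (row=9, col=5)
  Distance 10: (row=1, col=4), (row=2, col=3), (row=3, col=6), (row=6, col=7), (row=7, col=6), (row=10, col=5)
  Distance 11: (row=0, col=4), (row=1, col=3), (row=1, col=5), (row=2, col=2), (row=2, col=6), (row=3, col=7), (row=7, col=7), (row=10, col=6)
  Distance 12: (row=0, col=5), (row=1, col=2), (row=1, col=6), (row=2, col=7), (row=3, col=8), (row=10, col=7)
  Distance 13: (row=0, col=2), (row=0, col=6), (row=1, col=1), (row=2, col=8), (row=3, col=9), (row=4, col=8), (row=9, col=7), (row=10, col=8)
  Distance 14: (row=0, col=1), (row=1, col=8), (row=2, col=9), (row=3, col=10), (row=4, col=9), (row=5, col=8), (row=9, col=8)
  Distance 15: (row=0, col=0), (row=1, col=9), (row=2, col=10), (row=4, col=10), (row=5, col=9), (row=8, col=8), (row=9, col=9)
  Distance 16: (row=0, col=9), (row=1, col=10), (row=5, col=10), (row=6, col=9), (row=8, col=9), (row=9, col=10)
  Distance 17: (row=0, col=10), (row=6, col=10), (row=7, col=9)
  Distance 18: (row=7, col=10)
Total reachable: 87 (grid has 87 open cells total)

Answer: Reachable cells: 87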